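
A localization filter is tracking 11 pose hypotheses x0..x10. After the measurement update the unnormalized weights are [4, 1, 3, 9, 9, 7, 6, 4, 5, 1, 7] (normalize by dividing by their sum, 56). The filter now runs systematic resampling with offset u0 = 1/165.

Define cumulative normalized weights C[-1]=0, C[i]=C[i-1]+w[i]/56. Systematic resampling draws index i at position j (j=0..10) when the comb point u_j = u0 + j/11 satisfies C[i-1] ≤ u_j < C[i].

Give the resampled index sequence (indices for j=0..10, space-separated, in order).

0 2 3 3 4 4 5 6 7 8 10

C = [1/14, 5/56, 1/7, 17/56, 13/28, 33/56, 39/56, 43/56, 6/7, 7/8, 1]
j=0: u_0=1/165 ∈ [0, 1/14) → index 0
j=1: u_1=16/165 ∈ [5/56, 1/7) → index 2
j=2: u_2=31/165 ∈ [1/7, 17/56) → index 3
j=3: u_3=46/165 ∈ [1/7, 17/56) → index 3
j=4: u_4=61/165 ∈ [17/56, 13/28) → index 4
j=5: u_5=76/165 ∈ [17/56, 13/28) → index 4
j=6: u_6=91/165 ∈ [13/28, 33/56) → index 5
j=7: u_7=106/165 ∈ [33/56, 39/56) → index 6
j=8: u_8=11/15 ∈ [39/56, 43/56) → index 7
j=9: u_9=136/165 ∈ [43/56, 6/7) → index 8
j=10: u_10=151/165 ∈ [7/8, 1) → index 10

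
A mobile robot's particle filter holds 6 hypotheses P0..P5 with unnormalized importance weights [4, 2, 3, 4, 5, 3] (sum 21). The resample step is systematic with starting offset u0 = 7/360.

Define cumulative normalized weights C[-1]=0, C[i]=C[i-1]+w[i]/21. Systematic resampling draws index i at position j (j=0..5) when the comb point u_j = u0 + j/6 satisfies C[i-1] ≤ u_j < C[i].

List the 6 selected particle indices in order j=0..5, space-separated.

C = [4/21, 2/7, 3/7, 13/21, 6/7, 1]
j=0: u_0=7/360 ∈ [0, 4/21) → index 0
j=1: u_1=67/360 ∈ [0, 4/21) → index 0
j=2: u_2=127/360 ∈ [2/7, 3/7) → index 2
j=3: u_3=187/360 ∈ [3/7, 13/21) → index 3
j=4: u_4=247/360 ∈ [13/21, 6/7) → index 4
j=5: u_5=307/360 ∈ [13/21, 6/7) → index 4

0 0 2 3 4 4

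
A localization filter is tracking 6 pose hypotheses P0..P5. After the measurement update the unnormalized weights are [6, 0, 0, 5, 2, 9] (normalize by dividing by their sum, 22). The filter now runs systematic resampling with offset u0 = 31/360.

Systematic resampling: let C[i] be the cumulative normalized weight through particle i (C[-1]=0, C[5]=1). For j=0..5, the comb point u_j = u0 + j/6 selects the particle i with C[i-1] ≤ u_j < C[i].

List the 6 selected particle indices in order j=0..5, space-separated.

0 0 3 4 5 5

C = [3/11, 3/11, 3/11, 1/2, 13/22, 1]
j=0: u_0=31/360 ∈ [0, 3/11) → index 0
j=1: u_1=91/360 ∈ [0, 3/11) → index 0
j=2: u_2=151/360 ∈ [3/11, 1/2) → index 3
j=3: u_3=211/360 ∈ [1/2, 13/22) → index 4
j=4: u_4=271/360 ∈ [13/22, 1) → index 5
j=5: u_5=331/360 ∈ [13/22, 1) → index 5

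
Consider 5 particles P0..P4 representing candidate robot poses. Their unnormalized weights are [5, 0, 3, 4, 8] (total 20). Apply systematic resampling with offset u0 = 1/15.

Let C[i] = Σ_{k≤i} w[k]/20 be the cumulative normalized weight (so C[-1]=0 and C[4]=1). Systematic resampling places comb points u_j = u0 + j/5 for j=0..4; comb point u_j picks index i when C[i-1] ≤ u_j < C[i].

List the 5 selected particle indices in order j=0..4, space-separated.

C = [1/4, 1/4, 2/5, 3/5, 1]
j=0: u_0=1/15 ∈ [0, 1/4) → index 0
j=1: u_1=4/15 ∈ [1/4, 2/5) → index 2
j=2: u_2=7/15 ∈ [2/5, 3/5) → index 3
j=3: u_3=2/3 ∈ [3/5, 1) → index 4
j=4: u_4=13/15 ∈ [3/5, 1) → index 4

0 2 3 4 4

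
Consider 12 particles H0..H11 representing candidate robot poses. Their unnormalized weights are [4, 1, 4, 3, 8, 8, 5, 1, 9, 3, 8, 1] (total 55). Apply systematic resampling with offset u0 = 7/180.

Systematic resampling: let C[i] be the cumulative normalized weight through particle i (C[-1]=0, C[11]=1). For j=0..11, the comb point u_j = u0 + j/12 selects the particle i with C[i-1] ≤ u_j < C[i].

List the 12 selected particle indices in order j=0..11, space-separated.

0 2 3 4 5 5 6 8 8 9 10 10

C = [4/55, 1/11, 9/55, 12/55, 4/11, 28/55, 3/5, 34/55, 43/55, 46/55, 54/55, 1]
j=0: u_0=7/180 ∈ [0, 4/55) → index 0
j=1: u_1=11/90 ∈ [1/11, 9/55) → index 2
j=2: u_2=37/180 ∈ [9/55, 12/55) → index 3
j=3: u_3=13/45 ∈ [12/55, 4/11) → index 4
j=4: u_4=67/180 ∈ [4/11, 28/55) → index 5
j=5: u_5=41/90 ∈ [4/11, 28/55) → index 5
j=6: u_6=97/180 ∈ [28/55, 3/5) → index 6
j=7: u_7=28/45 ∈ [34/55, 43/55) → index 8
j=8: u_8=127/180 ∈ [34/55, 43/55) → index 8
j=9: u_9=71/90 ∈ [43/55, 46/55) → index 9
j=10: u_10=157/180 ∈ [46/55, 54/55) → index 10
j=11: u_11=43/45 ∈ [46/55, 54/55) → index 10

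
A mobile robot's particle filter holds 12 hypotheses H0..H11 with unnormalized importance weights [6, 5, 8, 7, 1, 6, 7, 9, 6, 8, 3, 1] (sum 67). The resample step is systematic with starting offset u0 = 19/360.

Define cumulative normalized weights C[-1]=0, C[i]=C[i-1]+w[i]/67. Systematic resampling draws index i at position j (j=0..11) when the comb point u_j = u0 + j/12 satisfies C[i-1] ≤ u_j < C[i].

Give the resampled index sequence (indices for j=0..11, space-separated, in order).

0 1 2 3 3 5 6 7 7 8 9 10

C = [6/67, 11/67, 19/67, 26/67, 27/67, 33/67, 40/67, 49/67, 55/67, 63/67, 66/67, 1]
j=0: u_0=19/360 ∈ [0, 6/67) → index 0
j=1: u_1=49/360 ∈ [6/67, 11/67) → index 1
j=2: u_2=79/360 ∈ [11/67, 19/67) → index 2
j=3: u_3=109/360 ∈ [19/67, 26/67) → index 3
j=4: u_4=139/360 ∈ [19/67, 26/67) → index 3
j=5: u_5=169/360 ∈ [27/67, 33/67) → index 5
j=6: u_6=199/360 ∈ [33/67, 40/67) → index 6
j=7: u_7=229/360 ∈ [40/67, 49/67) → index 7
j=8: u_8=259/360 ∈ [40/67, 49/67) → index 7
j=9: u_9=289/360 ∈ [49/67, 55/67) → index 8
j=10: u_10=319/360 ∈ [55/67, 63/67) → index 9
j=11: u_11=349/360 ∈ [63/67, 66/67) → index 10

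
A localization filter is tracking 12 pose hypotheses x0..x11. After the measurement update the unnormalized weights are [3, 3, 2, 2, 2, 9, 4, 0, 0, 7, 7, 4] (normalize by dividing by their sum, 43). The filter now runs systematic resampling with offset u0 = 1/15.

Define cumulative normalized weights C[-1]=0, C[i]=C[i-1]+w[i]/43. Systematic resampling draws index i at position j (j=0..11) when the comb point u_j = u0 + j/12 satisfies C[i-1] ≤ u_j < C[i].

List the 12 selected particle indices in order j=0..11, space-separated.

C = [3/43, 6/43, 8/43, 10/43, 12/43, 21/43, 25/43, 25/43, 25/43, 32/43, 39/43, 1]
j=0: u_0=1/15 ∈ [0, 3/43) → index 0
j=1: u_1=3/20 ∈ [6/43, 8/43) → index 2
j=2: u_2=7/30 ∈ [10/43, 12/43) → index 4
j=3: u_3=19/60 ∈ [12/43, 21/43) → index 5
j=4: u_4=2/5 ∈ [12/43, 21/43) → index 5
j=5: u_5=29/60 ∈ [12/43, 21/43) → index 5
j=6: u_6=17/30 ∈ [21/43, 25/43) → index 6
j=7: u_7=13/20 ∈ [25/43, 32/43) → index 9
j=8: u_8=11/15 ∈ [25/43, 32/43) → index 9
j=9: u_9=49/60 ∈ [32/43, 39/43) → index 10
j=10: u_10=9/10 ∈ [32/43, 39/43) → index 10
j=11: u_11=59/60 ∈ [39/43, 1) → index 11

0 2 4 5 5 5 6 9 9 10 10 11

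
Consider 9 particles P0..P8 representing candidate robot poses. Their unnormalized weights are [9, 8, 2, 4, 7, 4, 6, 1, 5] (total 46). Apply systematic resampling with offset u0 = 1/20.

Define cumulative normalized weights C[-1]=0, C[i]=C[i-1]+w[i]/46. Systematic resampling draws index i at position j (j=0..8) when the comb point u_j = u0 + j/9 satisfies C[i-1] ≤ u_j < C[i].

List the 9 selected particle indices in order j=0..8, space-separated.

0 0 1 2 3 4 5 6 8

C = [9/46, 17/46, 19/46, 1/2, 15/23, 17/23, 20/23, 41/46, 1]
j=0: u_0=1/20 ∈ [0, 9/46) → index 0
j=1: u_1=29/180 ∈ [0, 9/46) → index 0
j=2: u_2=49/180 ∈ [9/46, 17/46) → index 1
j=3: u_3=23/60 ∈ [17/46, 19/46) → index 2
j=4: u_4=89/180 ∈ [19/46, 1/2) → index 3
j=5: u_5=109/180 ∈ [1/2, 15/23) → index 4
j=6: u_6=43/60 ∈ [15/23, 17/23) → index 5
j=7: u_7=149/180 ∈ [17/23, 20/23) → index 6
j=8: u_8=169/180 ∈ [41/46, 1) → index 8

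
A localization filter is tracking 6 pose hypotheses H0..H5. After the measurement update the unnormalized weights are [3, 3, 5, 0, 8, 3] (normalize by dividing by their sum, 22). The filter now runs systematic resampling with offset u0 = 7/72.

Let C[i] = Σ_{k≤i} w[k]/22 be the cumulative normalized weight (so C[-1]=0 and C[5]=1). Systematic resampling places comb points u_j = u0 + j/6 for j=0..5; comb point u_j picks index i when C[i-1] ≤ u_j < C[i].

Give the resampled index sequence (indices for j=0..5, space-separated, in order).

0 1 2 4 4 5

C = [3/22, 3/11, 1/2, 1/2, 19/22, 1]
j=0: u_0=7/72 ∈ [0, 3/22) → index 0
j=1: u_1=19/72 ∈ [3/22, 3/11) → index 1
j=2: u_2=31/72 ∈ [3/11, 1/2) → index 2
j=3: u_3=43/72 ∈ [1/2, 19/22) → index 4
j=4: u_4=55/72 ∈ [1/2, 19/22) → index 4
j=5: u_5=67/72 ∈ [19/22, 1) → index 5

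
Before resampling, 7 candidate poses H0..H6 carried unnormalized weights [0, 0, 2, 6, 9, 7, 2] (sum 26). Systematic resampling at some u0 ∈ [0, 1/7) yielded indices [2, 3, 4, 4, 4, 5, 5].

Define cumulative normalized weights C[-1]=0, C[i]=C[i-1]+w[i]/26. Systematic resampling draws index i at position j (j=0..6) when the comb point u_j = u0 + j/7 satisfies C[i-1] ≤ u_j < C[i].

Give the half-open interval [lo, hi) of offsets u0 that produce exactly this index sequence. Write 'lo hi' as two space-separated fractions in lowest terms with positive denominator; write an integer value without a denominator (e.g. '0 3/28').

2/91 6/91

C = [0, 0, 1/13, 4/13, 17/26, 12/13, 1]
j=0 picked index 2: u0 ∈ [0, 1/13)
j=1 picked index 3: u0 ∈ [-6/91, 15/91)
j=2 picked index 4: u0 ∈ [2/91, 67/182)
j=3 picked index 4: u0 ∈ [-11/91, 41/182)
j=4 picked index 4: u0 ∈ [-24/91, 15/182)
j=5 picked index 5: u0 ∈ [-11/182, 19/91)
j=6 picked index 5: u0 ∈ [-37/182, 6/91)
intersection: [2/91, 6/91)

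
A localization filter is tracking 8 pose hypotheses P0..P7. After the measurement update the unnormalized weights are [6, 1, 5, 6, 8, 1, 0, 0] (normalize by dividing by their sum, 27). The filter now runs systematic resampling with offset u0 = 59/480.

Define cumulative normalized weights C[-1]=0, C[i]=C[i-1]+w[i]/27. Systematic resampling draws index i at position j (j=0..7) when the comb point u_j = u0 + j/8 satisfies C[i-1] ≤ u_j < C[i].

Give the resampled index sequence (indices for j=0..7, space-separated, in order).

C = [2/9, 7/27, 4/9, 2/3, 26/27, 1, 1, 1]
j=0: u_0=59/480 ∈ [0, 2/9) → index 0
j=1: u_1=119/480 ∈ [2/9, 7/27) → index 1
j=2: u_2=179/480 ∈ [7/27, 4/9) → index 2
j=3: u_3=239/480 ∈ [4/9, 2/3) → index 3
j=4: u_4=299/480 ∈ [4/9, 2/3) → index 3
j=5: u_5=359/480 ∈ [2/3, 26/27) → index 4
j=6: u_6=419/480 ∈ [2/3, 26/27) → index 4
j=7: u_7=479/480 ∈ [26/27, 1) → index 5

0 1 2 3 3 4 4 5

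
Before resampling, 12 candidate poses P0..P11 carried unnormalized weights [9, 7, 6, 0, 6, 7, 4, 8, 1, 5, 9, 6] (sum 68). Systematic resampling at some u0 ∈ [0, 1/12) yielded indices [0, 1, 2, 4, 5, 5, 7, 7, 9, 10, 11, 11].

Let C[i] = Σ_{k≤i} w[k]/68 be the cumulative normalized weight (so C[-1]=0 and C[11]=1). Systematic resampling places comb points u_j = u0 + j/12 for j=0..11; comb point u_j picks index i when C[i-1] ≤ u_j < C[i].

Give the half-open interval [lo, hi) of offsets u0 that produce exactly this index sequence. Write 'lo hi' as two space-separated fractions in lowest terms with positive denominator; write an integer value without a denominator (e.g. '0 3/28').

C = [9/68, 4/17, 11/34, 11/34, 7/17, 35/68, 39/68, 47/68, 12/17, 53/68, 31/34, 1]
j=0 picked index 0: u0 ∈ [0, 9/68)
j=1 picked index 1: u0 ∈ [5/102, 31/204)
j=2 picked index 2: u0 ∈ [7/102, 8/51)
j=3 picked index 4: u0 ∈ [5/68, 11/68)
j=4 picked index 5: u0 ∈ [4/51, 37/204)
j=5 picked index 5: u0 ∈ [-1/204, 5/51)
j=6 picked index 7: u0 ∈ [5/68, 13/68)
j=7 picked index 7: u0 ∈ [-1/102, 11/102)
j=8 picked index 9: u0 ∈ [2/51, 23/204)
j=9 picked index 10: u0 ∈ [1/34, 11/68)
j=10 picked index 11: u0 ∈ [4/51, 1/6)
j=11 picked index 11: u0 ∈ [-1/204, 1/12)
intersection: [4/51, 1/12)

4/51 1/12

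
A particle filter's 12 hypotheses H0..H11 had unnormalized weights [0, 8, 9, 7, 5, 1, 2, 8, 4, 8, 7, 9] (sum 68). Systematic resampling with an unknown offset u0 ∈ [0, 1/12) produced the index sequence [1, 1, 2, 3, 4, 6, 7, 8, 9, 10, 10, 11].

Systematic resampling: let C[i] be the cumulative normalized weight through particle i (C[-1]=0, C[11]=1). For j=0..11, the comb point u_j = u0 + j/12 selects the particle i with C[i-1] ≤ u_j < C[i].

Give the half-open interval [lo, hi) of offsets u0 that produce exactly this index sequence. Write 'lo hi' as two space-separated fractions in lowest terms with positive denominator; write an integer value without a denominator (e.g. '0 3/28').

5/204 7/204

C = [0, 2/17, 1/4, 6/17, 29/68, 15/34, 8/17, 10/17, 11/17, 13/17, 59/68, 1]
j=0 picked index 1: u0 ∈ [0, 2/17)
j=1 picked index 1: u0 ∈ [-1/12, 7/204)
j=2 picked index 2: u0 ∈ [-5/102, 1/12)
j=3 picked index 3: u0 ∈ [0, 7/68)
j=4 picked index 4: u0 ∈ [1/51, 19/204)
j=5 picked index 6: u0 ∈ [5/204, 11/204)
j=6 picked index 7: u0 ∈ [-1/34, 3/34)
j=7 picked index 8: u0 ∈ [1/204, 13/204)
j=8 picked index 9: u0 ∈ [-1/51, 5/51)
j=9 picked index 10: u0 ∈ [1/68, 2/17)
j=10 picked index 10: u0 ∈ [-7/102, 7/204)
j=11 picked index 11: u0 ∈ [-5/102, 1/12)
intersection: [5/204, 7/204)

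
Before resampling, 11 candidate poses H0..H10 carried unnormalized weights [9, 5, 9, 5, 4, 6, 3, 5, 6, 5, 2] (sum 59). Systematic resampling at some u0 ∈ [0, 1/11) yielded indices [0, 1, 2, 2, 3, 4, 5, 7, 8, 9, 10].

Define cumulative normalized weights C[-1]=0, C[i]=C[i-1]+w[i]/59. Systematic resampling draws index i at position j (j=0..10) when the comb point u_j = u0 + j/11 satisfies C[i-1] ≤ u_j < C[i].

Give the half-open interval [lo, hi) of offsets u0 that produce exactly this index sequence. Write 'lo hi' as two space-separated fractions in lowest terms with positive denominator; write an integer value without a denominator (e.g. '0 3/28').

41/649 57/649

C = [9/59, 14/59, 23/59, 28/59, 32/59, 38/59, 41/59, 46/59, 52/59, 57/59, 1]
j=0 picked index 0: u0 ∈ [0, 9/59)
j=1 picked index 1: u0 ∈ [40/649, 95/649)
j=2 picked index 2: u0 ∈ [36/649, 135/649)
j=3 picked index 2: u0 ∈ [-23/649, 76/649)
j=4 picked index 3: u0 ∈ [17/649, 72/649)
j=5 picked index 4: u0 ∈ [13/649, 57/649)
j=6 picked index 5: u0 ∈ [-2/649, 64/649)
j=7 picked index 7: u0 ∈ [38/649, 93/649)
j=8 picked index 8: u0 ∈ [34/649, 100/649)
j=9 picked index 9: u0 ∈ [41/649, 96/649)
j=10 picked index 10: u0 ∈ [37/649, 1/11)
intersection: [41/649, 57/649)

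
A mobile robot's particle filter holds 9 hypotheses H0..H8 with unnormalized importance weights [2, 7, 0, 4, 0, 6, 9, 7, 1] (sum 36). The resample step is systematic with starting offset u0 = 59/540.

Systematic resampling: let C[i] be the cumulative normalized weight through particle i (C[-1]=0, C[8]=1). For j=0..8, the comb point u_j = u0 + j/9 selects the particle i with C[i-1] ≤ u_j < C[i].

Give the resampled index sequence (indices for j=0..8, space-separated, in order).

C = [1/18, 1/4, 1/4, 13/36, 13/36, 19/36, 7/9, 35/36, 1]
j=0: u_0=59/540 ∈ [1/18, 1/4) → index 1
j=1: u_1=119/540 ∈ [1/18, 1/4) → index 1
j=2: u_2=179/540 ∈ [1/4, 13/36) → index 3
j=3: u_3=239/540 ∈ [13/36, 19/36) → index 5
j=4: u_4=299/540 ∈ [19/36, 7/9) → index 6
j=5: u_5=359/540 ∈ [19/36, 7/9) → index 6
j=6: u_6=419/540 ∈ [19/36, 7/9) → index 6
j=7: u_7=479/540 ∈ [7/9, 35/36) → index 7
j=8: u_8=539/540 ∈ [35/36, 1) → index 8

1 1 3 5 6 6 6 7 8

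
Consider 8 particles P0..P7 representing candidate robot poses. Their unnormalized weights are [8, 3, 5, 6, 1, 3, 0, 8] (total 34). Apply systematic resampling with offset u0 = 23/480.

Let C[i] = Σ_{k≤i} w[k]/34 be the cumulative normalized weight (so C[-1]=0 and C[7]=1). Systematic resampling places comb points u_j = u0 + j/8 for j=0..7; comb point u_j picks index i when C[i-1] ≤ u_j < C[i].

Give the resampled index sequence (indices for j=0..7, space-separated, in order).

C = [4/17, 11/34, 8/17, 11/17, 23/34, 13/17, 13/17, 1]
j=0: u_0=23/480 ∈ [0, 4/17) → index 0
j=1: u_1=83/480 ∈ [0, 4/17) → index 0
j=2: u_2=143/480 ∈ [4/17, 11/34) → index 1
j=3: u_3=203/480 ∈ [11/34, 8/17) → index 2
j=4: u_4=263/480 ∈ [8/17, 11/17) → index 3
j=5: u_5=323/480 ∈ [11/17, 23/34) → index 4
j=6: u_6=383/480 ∈ [13/17, 1) → index 7
j=7: u_7=443/480 ∈ [13/17, 1) → index 7

0 0 1 2 3 4 7 7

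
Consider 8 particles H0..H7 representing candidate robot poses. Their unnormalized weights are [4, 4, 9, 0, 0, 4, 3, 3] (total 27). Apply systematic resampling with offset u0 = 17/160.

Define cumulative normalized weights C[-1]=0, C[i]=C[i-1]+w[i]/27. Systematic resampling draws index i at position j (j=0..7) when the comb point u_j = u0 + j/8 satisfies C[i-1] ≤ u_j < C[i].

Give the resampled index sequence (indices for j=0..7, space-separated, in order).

0 1 2 2 2 5 6 7

C = [4/27, 8/27, 17/27, 17/27, 17/27, 7/9, 8/9, 1]
j=0: u_0=17/160 ∈ [0, 4/27) → index 0
j=1: u_1=37/160 ∈ [4/27, 8/27) → index 1
j=2: u_2=57/160 ∈ [8/27, 17/27) → index 2
j=3: u_3=77/160 ∈ [8/27, 17/27) → index 2
j=4: u_4=97/160 ∈ [8/27, 17/27) → index 2
j=5: u_5=117/160 ∈ [17/27, 7/9) → index 5
j=6: u_6=137/160 ∈ [7/9, 8/9) → index 6
j=7: u_7=157/160 ∈ [8/9, 1) → index 7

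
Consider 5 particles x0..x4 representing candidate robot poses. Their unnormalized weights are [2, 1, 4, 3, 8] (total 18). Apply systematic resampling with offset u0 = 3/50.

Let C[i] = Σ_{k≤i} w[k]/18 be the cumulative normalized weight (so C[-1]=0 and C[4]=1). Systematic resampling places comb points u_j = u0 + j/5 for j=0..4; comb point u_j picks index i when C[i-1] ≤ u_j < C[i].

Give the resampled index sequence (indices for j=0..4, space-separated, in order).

0 2 3 4 4

C = [1/9, 1/6, 7/18, 5/9, 1]
j=0: u_0=3/50 ∈ [0, 1/9) → index 0
j=1: u_1=13/50 ∈ [1/6, 7/18) → index 2
j=2: u_2=23/50 ∈ [7/18, 5/9) → index 3
j=3: u_3=33/50 ∈ [5/9, 1) → index 4
j=4: u_4=43/50 ∈ [5/9, 1) → index 4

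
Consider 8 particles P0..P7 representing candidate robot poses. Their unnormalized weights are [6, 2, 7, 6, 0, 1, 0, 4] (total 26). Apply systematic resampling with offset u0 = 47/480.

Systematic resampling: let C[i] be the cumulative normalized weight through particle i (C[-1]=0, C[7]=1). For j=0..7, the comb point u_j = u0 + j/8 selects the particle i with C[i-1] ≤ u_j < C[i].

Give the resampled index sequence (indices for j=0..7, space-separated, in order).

0 0 2 2 3 3 7 7

C = [3/13, 4/13, 15/26, 21/26, 21/26, 11/13, 11/13, 1]
j=0: u_0=47/480 ∈ [0, 3/13) → index 0
j=1: u_1=107/480 ∈ [0, 3/13) → index 0
j=2: u_2=167/480 ∈ [4/13, 15/26) → index 2
j=3: u_3=227/480 ∈ [4/13, 15/26) → index 2
j=4: u_4=287/480 ∈ [15/26, 21/26) → index 3
j=5: u_5=347/480 ∈ [15/26, 21/26) → index 3
j=6: u_6=407/480 ∈ [11/13, 1) → index 7
j=7: u_7=467/480 ∈ [11/13, 1) → index 7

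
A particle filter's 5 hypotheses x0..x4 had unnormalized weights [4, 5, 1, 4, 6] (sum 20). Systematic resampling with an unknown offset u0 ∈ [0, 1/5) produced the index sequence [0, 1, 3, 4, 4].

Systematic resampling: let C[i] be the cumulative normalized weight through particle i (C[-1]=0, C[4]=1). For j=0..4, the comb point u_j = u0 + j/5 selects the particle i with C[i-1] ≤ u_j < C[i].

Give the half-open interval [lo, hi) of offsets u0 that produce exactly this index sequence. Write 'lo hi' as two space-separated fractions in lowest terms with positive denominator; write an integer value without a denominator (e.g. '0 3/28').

C = [1/5, 9/20, 1/2, 7/10, 1]
j=0 picked index 0: u0 ∈ [0, 1/5)
j=1 picked index 1: u0 ∈ [0, 1/4)
j=2 picked index 3: u0 ∈ [1/10, 3/10)
j=3 picked index 4: u0 ∈ [1/10, 2/5)
j=4 picked index 4: u0 ∈ [-1/10, 1/5)
intersection: [1/10, 1/5)

1/10 1/5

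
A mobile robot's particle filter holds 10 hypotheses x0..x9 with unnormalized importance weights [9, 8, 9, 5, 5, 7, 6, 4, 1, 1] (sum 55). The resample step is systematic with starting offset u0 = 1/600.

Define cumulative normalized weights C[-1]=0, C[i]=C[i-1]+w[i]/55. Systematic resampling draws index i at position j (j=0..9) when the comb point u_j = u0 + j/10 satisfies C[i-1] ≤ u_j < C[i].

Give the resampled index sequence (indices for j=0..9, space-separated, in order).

C = [9/55, 17/55, 26/55, 31/55, 36/55, 43/55, 49/55, 53/55, 54/55, 1]
j=0: u_0=1/600 ∈ [0, 9/55) → index 0
j=1: u_1=61/600 ∈ [0, 9/55) → index 0
j=2: u_2=121/600 ∈ [9/55, 17/55) → index 1
j=3: u_3=181/600 ∈ [9/55, 17/55) → index 1
j=4: u_4=241/600 ∈ [17/55, 26/55) → index 2
j=5: u_5=301/600 ∈ [26/55, 31/55) → index 3
j=6: u_6=361/600 ∈ [31/55, 36/55) → index 4
j=7: u_7=421/600 ∈ [36/55, 43/55) → index 5
j=8: u_8=481/600 ∈ [43/55, 49/55) → index 6
j=9: u_9=541/600 ∈ [49/55, 53/55) → index 7

0 0 1 1 2 3 4 5 6 7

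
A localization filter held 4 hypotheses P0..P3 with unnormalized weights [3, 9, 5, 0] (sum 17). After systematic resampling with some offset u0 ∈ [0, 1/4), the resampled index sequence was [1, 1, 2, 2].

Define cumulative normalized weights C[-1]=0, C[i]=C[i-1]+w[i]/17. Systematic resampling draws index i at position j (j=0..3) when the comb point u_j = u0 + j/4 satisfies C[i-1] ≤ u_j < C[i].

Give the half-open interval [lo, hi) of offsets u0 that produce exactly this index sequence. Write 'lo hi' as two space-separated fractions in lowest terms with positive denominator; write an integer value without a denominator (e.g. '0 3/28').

7/34 1/4

C = [3/17, 12/17, 1, 1]
j=0 picked index 1: u0 ∈ [3/17, 12/17)
j=1 picked index 1: u0 ∈ [-5/68, 31/68)
j=2 picked index 2: u0 ∈ [7/34, 1/2)
j=3 picked index 2: u0 ∈ [-3/68, 1/4)
intersection: [7/34, 1/4)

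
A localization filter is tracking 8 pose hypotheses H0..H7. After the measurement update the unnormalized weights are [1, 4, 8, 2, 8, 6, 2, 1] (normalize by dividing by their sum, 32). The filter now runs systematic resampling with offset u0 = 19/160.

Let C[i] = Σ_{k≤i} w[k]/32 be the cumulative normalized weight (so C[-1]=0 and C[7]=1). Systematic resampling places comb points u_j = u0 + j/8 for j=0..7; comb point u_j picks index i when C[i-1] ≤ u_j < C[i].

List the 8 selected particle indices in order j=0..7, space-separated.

C = [1/32, 5/32, 13/32, 15/32, 23/32, 29/32, 31/32, 1]
j=0: u_0=19/160 ∈ [1/32, 5/32) → index 1
j=1: u_1=39/160 ∈ [5/32, 13/32) → index 2
j=2: u_2=59/160 ∈ [5/32, 13/32) → index 2
j=3: u_3=79/160 ∈ [15/32, 23/32) → index 4
j=4: u_4=99/160 ∈ [15/32, 23/32) → index 4
j=5: u_5=119/160 ∈ [23/32, 29/32) → index 5
j=6: u_6=139/160 ∈ [23/32, 29/32) → index 5
j=7: u_7=159/160 ∈ [31/32, 1) → index 7

1 2 2 4 4 5 5 7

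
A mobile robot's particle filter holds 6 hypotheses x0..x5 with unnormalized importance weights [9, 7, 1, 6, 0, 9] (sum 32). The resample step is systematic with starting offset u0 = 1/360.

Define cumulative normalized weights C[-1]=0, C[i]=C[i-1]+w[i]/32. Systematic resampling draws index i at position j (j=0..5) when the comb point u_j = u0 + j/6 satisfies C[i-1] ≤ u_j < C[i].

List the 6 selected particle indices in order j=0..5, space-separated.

0 0 1 2 3 5

C = [9/32, 1/2, 17/32, 23/32, 23/32, 1]
j=0: u_0=1/360 ∈ [0, 9/32) → index 0
j=1: u_1=61/360 ∈ [0, 9/32) → index 0
j=2: u_2=121/360 ∈ [9/32, 1/2) → index 1
j=3: u_3=181/360 ∈ [1/2, 17/32) → index 2
j=4: u_4=241/360 ∈ [17/32, 23/32) → index 3
j=5: u_5=301/360 ∈ [23/32, 1) → index 5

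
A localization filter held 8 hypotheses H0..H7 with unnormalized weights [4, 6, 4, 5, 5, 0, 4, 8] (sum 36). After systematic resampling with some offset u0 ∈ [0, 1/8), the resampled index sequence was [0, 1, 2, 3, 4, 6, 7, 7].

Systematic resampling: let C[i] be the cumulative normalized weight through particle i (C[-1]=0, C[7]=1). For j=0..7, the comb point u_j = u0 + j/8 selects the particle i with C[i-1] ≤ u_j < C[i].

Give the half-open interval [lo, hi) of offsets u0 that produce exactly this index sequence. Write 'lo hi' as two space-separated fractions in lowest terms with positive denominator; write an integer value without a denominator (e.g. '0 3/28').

1/24 1/9

C = [1/9, 5/18, 7/18, 19/36, 2/3, 2/3, 7/9, 1]
j=0 picked index 0: u0 ∈ [0, 1/9)
j=1 picked index 1: u0 ∈ [-1/72, 11/72)
j=2 picked index 2: u0 ∈ [1/36, 5/36)
j=3 picked index 3: u0 ∈ [1/72, 11/72)
j=4 picked index 4: u0 ∈ [1/36, 1/6)
j=5 picked index 6: u0 ∈ [1/24, 11/72)
j=6 picked index 7: u0 ∈ [1/36, 1/4)
j=7 picked index 7: u0 ∈ [-7/72, 1/8)
intersection: [1/24, 1/9)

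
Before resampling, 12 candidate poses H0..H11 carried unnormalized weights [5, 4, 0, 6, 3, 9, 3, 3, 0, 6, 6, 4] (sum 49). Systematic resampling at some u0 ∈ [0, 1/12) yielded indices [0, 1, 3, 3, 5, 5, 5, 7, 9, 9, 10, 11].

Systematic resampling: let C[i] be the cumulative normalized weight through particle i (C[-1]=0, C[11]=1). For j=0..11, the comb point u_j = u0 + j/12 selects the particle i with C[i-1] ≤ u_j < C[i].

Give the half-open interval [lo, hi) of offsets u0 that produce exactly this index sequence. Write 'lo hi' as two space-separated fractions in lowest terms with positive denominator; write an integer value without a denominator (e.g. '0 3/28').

C = [5/49, 9/49, 9/49, 15/49, 18/49, 27/49, 30/49, 33/49, 33/49, 39/49, 45/49, 1]
j=0 picked index 0: u0 ∈ [0, 5/49)
j=1 picked index 1: u0 ∈ [11/588, 59/588)
j=2 picked index 3: u0 ∈ [5/294, 41/294)
j=3 picked index 3: u0 ∈ [-13/196, 11/196)
j=4 picked index 5: u0 ∈ [5/147, 32/147)
j=5 picked index 5: u0 ∈ [-29/588, 79/588)
j=6 picked index 5: u0 ∈ [-13/98, 5/98)
j=7 picked index 7: u0 ∈ [17/588, 53/588)
j=8 picked index 9: u0 ∈ [1/147, 19/147)
j=9 picked index 9: u0 ∈ [-15/196, 9/196)
j=10 picked index 10: u0 ∈ [-11/294, 25/294)
j=11 picked index 11: u0 ∈ [1/588, 1/12)
intersection: [5/147, 9/196)

5/147 9/196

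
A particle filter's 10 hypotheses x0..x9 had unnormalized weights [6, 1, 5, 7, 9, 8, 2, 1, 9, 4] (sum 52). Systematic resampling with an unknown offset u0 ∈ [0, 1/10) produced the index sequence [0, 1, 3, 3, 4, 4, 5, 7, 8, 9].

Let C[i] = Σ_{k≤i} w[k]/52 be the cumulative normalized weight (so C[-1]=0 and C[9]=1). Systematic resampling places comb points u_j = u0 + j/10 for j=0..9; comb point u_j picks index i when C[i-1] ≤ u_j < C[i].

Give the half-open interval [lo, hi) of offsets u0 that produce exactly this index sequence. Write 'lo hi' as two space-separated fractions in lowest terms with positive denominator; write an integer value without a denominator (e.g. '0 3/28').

2/65 9/260

C = [3/26, 7/52, 3/13, 19/52, 7/13, 9/13, 19/26, 3/4, 12/13, 1]
j=0 picked index 0: u0 ∈ [0, 3/26)
j=1 picked index 1: u0 ∈ [1/65, 9/260)
j=2 picked index 3: u0 ∈ [2/65, 43/260)
j=3 picked index 3: u0 ∈ [-9/130, 17/260)
j=4 picked index 4: u0 ∈ [-9/260, 9/65)
j=5 picked index 4: u0 ∈ [-7/52, 1/26)
j=6 picked index 5: u0 ∈ [-4/65, 6/65)
j=7 picked index 7: u0 ∈ [2/65, 1/20)
j=8 picked index 8: u0 ∈ [-1/20, 8/65)
j=9 picked index 9: u0 ∈ [3/130, 1/10)
intersection: [2/65, 9/260)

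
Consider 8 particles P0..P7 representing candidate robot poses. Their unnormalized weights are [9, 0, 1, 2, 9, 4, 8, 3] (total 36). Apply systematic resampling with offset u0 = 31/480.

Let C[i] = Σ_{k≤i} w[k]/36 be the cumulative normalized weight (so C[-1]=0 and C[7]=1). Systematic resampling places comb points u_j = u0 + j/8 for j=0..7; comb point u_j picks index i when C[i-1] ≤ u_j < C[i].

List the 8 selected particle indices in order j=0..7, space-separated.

C = [1/4, 1/4, 5/18, 1/3, 7/12, 25/36, 11/12, 1]
j=0: u_0=31/480 ∈ [0, 1/4) → index 0
j=1: u_1=91/480 ∈ [0, 1/4) → index 0
j=2: u_2=151/480 ∈ [5/18, 1/3) → index 3
j=3: u_3=211/480 ∈ [1/3, 7/12) → index 4
j=4: u_4=271/480 ∈ [1/3, 7/12) → index 4
j=5: u_5=331/480 ∈ [7/12, 25/36) → index 5
j=6: u_6=391/480 ∈ [25/36, 11/12) → index 6
j=7: u_7=451/480 ∈ [11/12, 1) → index 7

0 0 3 4 4 5 6 7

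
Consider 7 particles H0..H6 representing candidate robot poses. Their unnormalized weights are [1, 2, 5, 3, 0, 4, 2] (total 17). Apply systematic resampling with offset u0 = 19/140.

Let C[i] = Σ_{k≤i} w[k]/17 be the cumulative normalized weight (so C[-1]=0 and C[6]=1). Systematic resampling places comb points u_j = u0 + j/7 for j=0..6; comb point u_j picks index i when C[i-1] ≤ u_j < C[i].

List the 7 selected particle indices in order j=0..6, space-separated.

C = [1/17, 3/17, 8/17, 11/17, 11/17, 15/17, 1]
j=0: u_0=19/140 ∈ [1/17, 3/17) → index 1
j=1: u_1=39/140 ∈ [3/17, 8/17) → index 2
j=2: u_2=59/140 ∈ [3/17, 8/17) → index 2
j=3: u_3=79/140 ∈ [8/17, 11/17) → index 3
j=4: u_4=99/140 ∈ [11/17, 15/17) → index 5
j=5: u_5=17/20 ∈ [11/17, 15/17) → index 5
j=6: u_6=139/140 ∈ [15/17, 1) → index 6

1 2 2 3 5 5 6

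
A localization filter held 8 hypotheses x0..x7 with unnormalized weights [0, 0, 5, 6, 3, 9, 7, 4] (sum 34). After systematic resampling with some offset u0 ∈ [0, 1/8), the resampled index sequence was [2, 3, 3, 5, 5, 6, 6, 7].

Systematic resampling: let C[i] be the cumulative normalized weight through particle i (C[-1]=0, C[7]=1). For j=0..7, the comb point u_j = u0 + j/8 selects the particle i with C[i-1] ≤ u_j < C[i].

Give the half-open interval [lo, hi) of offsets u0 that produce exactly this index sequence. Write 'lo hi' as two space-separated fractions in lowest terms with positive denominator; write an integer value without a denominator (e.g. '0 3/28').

C = [0, 0, 5/34, 11/34, 7/17, 23/34, 15/17, 1]
j=0 picked index 2: u0 ∈ [0, 5/34)
j=1 picked index 3: u0 ∈ [3/136, 27/136)
j=2 picked index 3: u0 ∈ [-7/68, 5/68)
j=3 picked index 5: u0 ∈ [5/136, 41/136)
j=4 picked index 5: u0 ∈ [-3/34, 3/17)
j=5 picked index 6: u0 ∈ [7/136, 35/136)
j=6 picked index 6: u0 ∈ [-5/68, 9/68)
j=7 picked index 7: u0 ∈ [1/136, 1/8)
intersection: [7/136, 5/68)

7/136 5/68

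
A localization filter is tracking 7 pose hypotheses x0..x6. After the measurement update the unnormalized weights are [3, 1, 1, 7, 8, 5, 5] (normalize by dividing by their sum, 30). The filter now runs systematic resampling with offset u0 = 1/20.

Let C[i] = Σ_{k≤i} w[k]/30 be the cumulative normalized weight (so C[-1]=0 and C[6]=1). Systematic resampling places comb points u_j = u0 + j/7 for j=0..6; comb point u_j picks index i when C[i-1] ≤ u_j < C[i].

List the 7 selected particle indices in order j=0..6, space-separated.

0 3 3 4 4 5 6

C = [1/10, 2/15, 1/6, 2/5, 2/3, 5/6, 1]
j=0: u_0=1/20 ∈ [0, 1/10) → index 0
j=1: u_1=27/140 ∈ [1/6, 2/5) → index 3
j=2: u_2=47/140 ∈ [1/6, 2/5) → index 3
j=3: u_3=67/140 ∈ [2/5, 2/3) → index 4
j=4: u_4=87/140 ∈ [2/5, 2/3) → index 4
j=5: u_5=107/140 ∈ [2/3, 5/6) → index 5
j=6: u_6=127/140 ∈ [5/6, 1) → index 6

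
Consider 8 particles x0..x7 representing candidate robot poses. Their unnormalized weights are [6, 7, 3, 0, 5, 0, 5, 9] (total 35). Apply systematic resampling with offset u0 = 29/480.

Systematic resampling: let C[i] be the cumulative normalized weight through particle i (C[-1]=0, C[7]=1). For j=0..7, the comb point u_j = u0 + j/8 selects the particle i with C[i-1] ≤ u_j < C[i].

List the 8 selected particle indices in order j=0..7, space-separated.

C = [6/35, 13/35, 16/35, 16/35, 3/5, 3/5, 26/35, 1]
j=0: u_0=29/480 ∈ [0, 6/35) → index 0
j=1: u_1=89/480 ∈ [6/35, 13/35) → index 1
j=2: u_2=149/480 ∈ [6/35, 13/35) → index 1
j=3: u_3=209/480 ∈ [13/35, 16/35) → index 2
j=4: u_4=269/480 ∈ [16/35, 3/5) → index 4
j=5: u_5=329/480 ∈ [3/5, 26/35) → index 6
j=6: u_6=389/480 ∈ [26/35, 1) → index 7
j=7: u_7=449/480 ∈ [26/35, 1) → index 7

0 1 1 2 4 6 7 7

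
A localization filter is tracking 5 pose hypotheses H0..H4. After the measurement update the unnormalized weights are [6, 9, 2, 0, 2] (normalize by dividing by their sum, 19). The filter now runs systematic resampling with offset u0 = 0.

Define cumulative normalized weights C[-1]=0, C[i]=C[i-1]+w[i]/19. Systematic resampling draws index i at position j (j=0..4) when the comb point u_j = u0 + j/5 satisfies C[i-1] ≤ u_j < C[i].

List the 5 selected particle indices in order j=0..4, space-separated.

0 0 1 1 2

C = [6/19, 15/19, 17/19, 17/19, 1]
j=0: u_0=0 ∈ [0, 6/19) → index 0
j=1: u_1=1/5 ∈ [0, 6/19) → index 0
j=2: u_2=2/5 ∈ [6/19, 15/19) → index 1
j=3: u_3=3/5 ∈ [6/19, 15/19) → index 1
j=4: u_4=4/5 ∈ [15/19, 17/19) → index 2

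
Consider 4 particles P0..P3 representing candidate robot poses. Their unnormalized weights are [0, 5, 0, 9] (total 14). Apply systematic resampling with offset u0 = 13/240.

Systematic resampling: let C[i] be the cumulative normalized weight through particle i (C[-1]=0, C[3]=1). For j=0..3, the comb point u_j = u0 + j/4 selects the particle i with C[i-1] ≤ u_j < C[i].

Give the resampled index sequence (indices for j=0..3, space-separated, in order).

C = [0, 5/14, 5/14, 1]
j=0: u_0=13/240 ∈ [0, 5/14) → index 1
j=1: u_1=73/240 ∈ [0, 5/14) → index 1
j=2: u_2=133/240 ∈ [5/14, 1) → index 3
j=3: u_3=193/240 ∈ [5/14, 1) → index 3

1 1 3 3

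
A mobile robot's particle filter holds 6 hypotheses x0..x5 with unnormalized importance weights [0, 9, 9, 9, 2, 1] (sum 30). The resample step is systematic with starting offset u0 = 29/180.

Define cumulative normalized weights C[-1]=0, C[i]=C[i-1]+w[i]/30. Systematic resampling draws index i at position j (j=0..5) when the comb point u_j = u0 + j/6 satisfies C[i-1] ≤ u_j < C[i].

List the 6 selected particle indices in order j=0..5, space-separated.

C = [0, 3/10, 3/5, 9/10, 29/30, 1]
j=0: u_0=29/180 ∈ [0, 3/10) → index 1
j=1: u_1=59/180 ∈ [3/10, 3/5) → index 2
j=2: u_2=89/180 ∈ [3/10, 3/5) → index 2
j=3: u_3=119/180 ∈ [3/5, 9/10) → index 3
j=4: u_4=149/180 ∈ [3/5, 9/10) → index 3
j=5: u_5=179/180 ∈ [29/30, 1) → index 5

1 2 2 3 3 5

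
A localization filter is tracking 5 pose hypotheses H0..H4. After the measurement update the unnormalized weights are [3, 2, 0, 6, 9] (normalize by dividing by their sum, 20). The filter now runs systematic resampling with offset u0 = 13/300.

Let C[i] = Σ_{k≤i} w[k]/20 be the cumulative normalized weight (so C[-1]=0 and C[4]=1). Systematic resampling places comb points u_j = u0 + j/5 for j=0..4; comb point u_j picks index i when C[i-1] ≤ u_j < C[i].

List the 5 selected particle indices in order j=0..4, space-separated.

0 1 3 4 4

C = [3/20, 1/4, 1/4, 11/20, 1]
j=0: u_0=13/300 ∈ [0, 3/20) → index 0
j=1: u_1=73/300 ∈ [3/20, 1/4) → index 1
j=2: u_2=133/300 ∈ [1/4, 11/20) → index 3
j=3: u_3=193/300 ∈ [11/20, 1) → index 4
j=4: u_4=253/300 ∈ [11/20, 1) → index 4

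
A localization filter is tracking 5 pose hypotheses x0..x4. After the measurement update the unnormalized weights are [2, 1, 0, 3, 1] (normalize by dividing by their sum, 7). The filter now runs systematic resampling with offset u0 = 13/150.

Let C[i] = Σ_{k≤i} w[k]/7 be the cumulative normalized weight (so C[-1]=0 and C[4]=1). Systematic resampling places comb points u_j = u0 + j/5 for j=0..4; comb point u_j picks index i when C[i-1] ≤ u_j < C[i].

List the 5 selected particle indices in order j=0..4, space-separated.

0 1 3 3 4

C = [2/7, 3/7, 3/7, 6/7, 1]
j=0: u_0=13/150 ∈ [0, 2/7) → index 0
j=1: u_1=43/150 ∈ [2/7, 3/7) → index 1
j=2: u_2=73/150 ∈ [3/7, 6/7) → index 3
j=3: u_3=103/150 ∈ [3/7, 6/7) → index 3
j=4: u_4=133/150 ∈ [6/7, 1) → index 4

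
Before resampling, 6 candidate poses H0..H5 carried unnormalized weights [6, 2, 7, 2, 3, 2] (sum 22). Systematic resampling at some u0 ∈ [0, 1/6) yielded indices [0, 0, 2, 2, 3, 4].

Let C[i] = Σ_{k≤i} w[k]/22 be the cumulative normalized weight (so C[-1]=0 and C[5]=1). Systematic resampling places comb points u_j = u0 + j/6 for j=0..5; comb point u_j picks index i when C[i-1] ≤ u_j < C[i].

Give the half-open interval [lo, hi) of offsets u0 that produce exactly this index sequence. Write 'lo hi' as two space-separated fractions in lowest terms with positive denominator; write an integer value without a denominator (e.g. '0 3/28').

C = [3/11, 4/11, 15/22, 17/22, 10/11, 1]
j=0 picked index 0: u0 ∈ [0, 3/11)
j=1 picked index 0: u0 ∈ [-1/6, 7/66)
j=2 picked index 2: u0 ∈ [1/33, 23/66)
j=3 picked index 2: u0 ∈ [-3/22, 2/11)
j=4 picked index 3: u0 ∈ [1/66, 7/66)
j=5 picked index 4: u0 ∈ [-2/33, 5/66)
intersection: [1/33, 5/66)

1/33 5/66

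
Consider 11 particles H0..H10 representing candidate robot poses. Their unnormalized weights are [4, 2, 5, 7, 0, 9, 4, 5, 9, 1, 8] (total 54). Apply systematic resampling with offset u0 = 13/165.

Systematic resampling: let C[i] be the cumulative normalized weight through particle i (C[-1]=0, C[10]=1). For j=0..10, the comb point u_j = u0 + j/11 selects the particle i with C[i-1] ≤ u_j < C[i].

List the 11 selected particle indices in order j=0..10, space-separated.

C = [2/27, 1/9, 11/54, 1/3, 1/3, 1/2, 31/54, 2/3, 5/6, 23/27, 1]
j=0: u_0=13/165 ∈ [2/27, 1/9) → index 1
j=1: u_1=28/165 ∈ [1/9, 11/54) → index 2
j=2: u_2=43/165 ∈ [11/54, 1/3) → index 3
j=3: u_3=58/165 ∈ [1/3, 1/2) → index 5
j=4: u_4=73/165 ∈ [1/3, 1/2) → index 5
j=5: u_5=8/15 ∈ [1/2, 31/54) → index 6
j=6: u_6=103/165 ∈ [31/54, 2/3) → index 7
j=7: u_7=118/165 ∈ [2/3, 5/6) → index 8
j=8: u_8=133/165 ∈ [2/3, 5/6) → index 8
j=9: u_9=148/165 ∈ [23/27, 1) → index 10
j=10: u_10=163/165 ∈ [23/27, 1) → index 10

1 2 3 5 5 6 7 8 8 10 10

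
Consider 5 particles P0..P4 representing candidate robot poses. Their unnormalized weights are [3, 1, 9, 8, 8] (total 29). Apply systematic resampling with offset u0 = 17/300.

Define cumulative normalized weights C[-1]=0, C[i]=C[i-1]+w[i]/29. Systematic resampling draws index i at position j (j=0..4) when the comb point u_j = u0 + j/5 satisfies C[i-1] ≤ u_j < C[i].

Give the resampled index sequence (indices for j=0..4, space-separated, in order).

C = [3/29, 4/29, 13/29, 21/29, 1]
j=0: u_0=17/300 ∈ [0, 3/29) → index 0
j=1: u_1=77/300 ∈ [4/29, 13/29) → index 2
j=2: u_2=137/300 ∈ [13/29, 21/29) → index 3
j=3: u_3=197/300 ∈ [13/29, 21/29) → index 3
j=4: u_4=257/300 ∈ [21/29, 1) → index 4

0 2 3 3 4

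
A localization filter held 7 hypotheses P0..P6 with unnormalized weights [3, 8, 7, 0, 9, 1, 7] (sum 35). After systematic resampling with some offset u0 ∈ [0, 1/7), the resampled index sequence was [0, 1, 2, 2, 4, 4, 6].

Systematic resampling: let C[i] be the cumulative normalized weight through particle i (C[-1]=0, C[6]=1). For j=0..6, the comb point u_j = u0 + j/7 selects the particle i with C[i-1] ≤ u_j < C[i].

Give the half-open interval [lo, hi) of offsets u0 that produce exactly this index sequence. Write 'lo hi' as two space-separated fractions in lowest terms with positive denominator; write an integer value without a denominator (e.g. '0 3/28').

1/35 2/35

C = [3/35, 11/35, 18/35, 18/35, 27/35, 4/5, 1]
j=0 picked index 0: u0 ∈ [0, 3/35)
j=1 picked index 1: u0 ∈ [-2/35, 6/35)
j=2 picked index 2: u0 ∈ [1/35, 8/35)
j=3 picked index 2: u0 ∈ [-4/35, 3/35)
j=4 picked index 4: u0 ∈ [-2/35, 1/5)
j=5 picked index 4: u0 ∈ [-1/5, 2/35)
j=6 picked index 6: u0 ∈ [-2/35, 1/7)
intersection: [1/35, 2/35)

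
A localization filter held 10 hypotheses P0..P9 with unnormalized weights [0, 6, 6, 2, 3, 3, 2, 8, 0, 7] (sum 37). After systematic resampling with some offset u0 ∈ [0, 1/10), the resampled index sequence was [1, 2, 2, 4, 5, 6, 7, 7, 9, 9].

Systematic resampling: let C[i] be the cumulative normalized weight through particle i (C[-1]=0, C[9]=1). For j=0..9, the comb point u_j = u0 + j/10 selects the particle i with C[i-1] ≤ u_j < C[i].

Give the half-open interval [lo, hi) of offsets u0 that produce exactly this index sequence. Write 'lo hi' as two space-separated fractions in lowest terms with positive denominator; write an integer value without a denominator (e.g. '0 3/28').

29/370 7/74

C = [0, 6/37, 12/37, 14/37, 17/37, 20/37, 22/37, 30/37, 30/37, 1]
j=0 picked index 1: u0 ∈ [0, 6/37)
j=1 picked index 2: u0 ∈ [23/370, 83/370)
j=2 picked index 2: u0 ∈ [-7/185, 23/185)
j=3 picked index 4: u0 ∈ [29/370, 59/370)
j=4 picked index 5: u0 ∈ [11/185, 26/185)
j=5 picked index 6: u0 ∈ [3/74, 7/74)
j=6 picked index 7: u0 ∈ [-1/185, 39/185)
j=7 picked index 7: u0 ∈ [-39/370, 41/370)
j=8 picked index 9: u0 ∈ [2/185, 1/5)
j=9 picked index 9: u0 ∈ [-33/370, 1/10)
intersection: [29/370, 7/74)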